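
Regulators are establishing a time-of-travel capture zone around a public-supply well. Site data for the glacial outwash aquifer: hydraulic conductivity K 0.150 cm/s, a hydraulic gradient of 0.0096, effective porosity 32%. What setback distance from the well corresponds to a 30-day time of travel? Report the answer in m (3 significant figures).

117 m

K = 0.150 cm/s × 864 = 129.6 m/d
Specific discharge q = 129.6 × 0.0096 = 1.244 m/d
Seepage velocity v = q / n = 1.244 / 0.32 = 3.888 m/d
L = v × T = 3.888 × 30 = 116.6 m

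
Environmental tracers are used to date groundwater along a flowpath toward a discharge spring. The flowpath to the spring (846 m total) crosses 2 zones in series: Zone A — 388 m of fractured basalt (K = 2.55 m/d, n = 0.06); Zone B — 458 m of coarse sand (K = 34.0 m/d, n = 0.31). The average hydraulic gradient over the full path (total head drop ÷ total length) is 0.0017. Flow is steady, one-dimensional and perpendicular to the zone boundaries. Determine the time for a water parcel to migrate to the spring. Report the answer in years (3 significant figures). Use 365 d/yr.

52.1 years

For zones in series the flux q is common to all zones; the equivalent conductivity is the harmonic (thickness-weighted) mean, K_eq = L_total / Σ(L_j/K_j).
Σ(L/K) = 388/2.55 + 458/34.0 = 152.2 + 13.47 = 165.6 d
K_eq = L_total / Σ(L/K) = 846 / 165.6 = 5.108 m/d
q = K_eq · i = 5.108 × 0.0017 = 0.008683 m/d (same in every zone)
Zone A: v = q/n = 0.008683/0.06 = 0.1447 m/d → t_A = 388/0.1447 = 2681 d
Zone B: v = q/n = 0.008683/0.31 = 0.02801 m/d → t_B = 458/0.02801 = 16350 d
Total t = 2681 + 16350 = 19030 d
   = 19030 / 365 = 52.1 yr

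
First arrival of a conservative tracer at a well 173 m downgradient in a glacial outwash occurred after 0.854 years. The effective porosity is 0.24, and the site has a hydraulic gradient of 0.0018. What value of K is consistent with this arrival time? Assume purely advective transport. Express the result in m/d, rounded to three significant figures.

t = 0.854 years = 311.7 d
v = L / t = 173 / 311.7 = 0.5550 m/d
K = v · n / i = 0.5550 × 0.24 / 0.0018 = 74.0 m/d

74.0 m/d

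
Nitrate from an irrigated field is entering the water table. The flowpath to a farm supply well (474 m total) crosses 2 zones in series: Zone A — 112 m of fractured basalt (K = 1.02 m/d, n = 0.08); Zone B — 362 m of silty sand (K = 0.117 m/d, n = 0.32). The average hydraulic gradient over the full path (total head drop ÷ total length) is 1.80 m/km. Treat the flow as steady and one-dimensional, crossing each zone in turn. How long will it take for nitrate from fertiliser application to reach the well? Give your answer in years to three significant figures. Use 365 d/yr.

1280 years

Steady 1-D flow in series ⇒ the Darcy flux q is identical in every zone and the zone head losses add (resistances L/K in series).
Σ(L/K) = 112/1.02 + 362/0.117 = 109.8 + 3094 = 3204 d
K_eq = L_total / Σ(L/K) = 474 / 3204 = 0.1479 m/d
q = K_eq · i = 0.1479 × 0.0018 = 2.663e-4 m/d (same in every zone)
Zone A: v = q/n = 2.663e-4/0.08 = 0.003329 m/d → t_A = 112/0.003329 = 33650 d
Zone B: v = q/n = 2.663e-4/0.32 = 8.322e-4 m/d → t_B = 362/8.322e-4 = 435000 d
Total t = 33650 + 435000 = 468600 d
   = 468600 / 365 = 1280 yr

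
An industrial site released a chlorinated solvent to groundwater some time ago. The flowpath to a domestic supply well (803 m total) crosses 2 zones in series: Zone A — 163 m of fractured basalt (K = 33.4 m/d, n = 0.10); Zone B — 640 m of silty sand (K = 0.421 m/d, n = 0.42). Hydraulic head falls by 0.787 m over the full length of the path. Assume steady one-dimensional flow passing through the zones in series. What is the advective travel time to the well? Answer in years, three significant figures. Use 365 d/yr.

1510 years

Continuity: the same q passes through each zone, so ΔH = q·Σ(L_j/K_j) — the zones act as resistances in series.
Σ(L/K) = 163/33.4 + 640/0.421 = 4.880 + 1520 = 1525 d
q = ΔH / Σ(L/K) = 0.787 / 1525 = 5.160e-4 m/d (same in every zone)
Zone A: v = q/n = 5.160e-4/0.10 = 0.005160 m/d → t_A = 163/0.005160 = 31590 d
Zone B: v = q/n = 5.160e-4/0.42 = 0.001229 m/d → t_B = 640/0.001229 = 520900 d
Total t = 31590 + 520900 = 552500 d
   = 552500 / 365 = 1510 yr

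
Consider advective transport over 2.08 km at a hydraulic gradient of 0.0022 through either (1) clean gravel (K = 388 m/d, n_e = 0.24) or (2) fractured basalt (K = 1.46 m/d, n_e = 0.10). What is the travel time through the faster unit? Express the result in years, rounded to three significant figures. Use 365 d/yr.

1.60 years

Unit 1 (clean gravel): v = 388×0.0022/0.24 = 3.557 m/d, t = 2080/3.557 = 584.8 d
Unit 2 (fractured basalt): v = 1.46×0.0022/0.10 = 0.03212 m/d, t = 2080/0.03212 = 64760 d
Faster: 584.8 d / 365 = 1.60 yr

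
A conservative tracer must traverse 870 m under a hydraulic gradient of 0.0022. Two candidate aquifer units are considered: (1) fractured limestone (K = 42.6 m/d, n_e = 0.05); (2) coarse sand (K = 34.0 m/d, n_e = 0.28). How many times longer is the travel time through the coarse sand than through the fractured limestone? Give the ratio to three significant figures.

Unit 1 (fractured limestone): v = 42.6×0.0022/0.05 = 1.874 m/d, t = 870/1.874 = 464.1 d
Unit 2 (coarse sand): v = 34.0×0.0022/0.28 = 0.2671 m/d, t = 870/0.2671 = 3257 d
t(coarse sand) / t(fractured limestone) = 3257/464.1 = 7.02

7.02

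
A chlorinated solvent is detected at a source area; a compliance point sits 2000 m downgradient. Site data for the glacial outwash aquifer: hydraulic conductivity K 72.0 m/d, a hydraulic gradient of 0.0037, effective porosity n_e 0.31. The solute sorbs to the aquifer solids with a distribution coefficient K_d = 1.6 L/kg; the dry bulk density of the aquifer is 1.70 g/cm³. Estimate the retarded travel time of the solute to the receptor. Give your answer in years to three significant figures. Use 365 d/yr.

Specific discharge q = 72.0 × 0.0037 = 0.2664 m/d
v = Ki/n = 72.0·0.0037/0.31 = 0.8594 m/d
Retardation R = 1 + ρ_b·K_d/n = 1 + 1.70×1.6/0.31 = 9.774
Contaminant velocity v_c = v/R = 0.8594/9.774 = 0.08792 m/d
t = L/v_c = 2000/0.08792 = 22750 d
   = 22750/365 = 62.3 yr

62.3 years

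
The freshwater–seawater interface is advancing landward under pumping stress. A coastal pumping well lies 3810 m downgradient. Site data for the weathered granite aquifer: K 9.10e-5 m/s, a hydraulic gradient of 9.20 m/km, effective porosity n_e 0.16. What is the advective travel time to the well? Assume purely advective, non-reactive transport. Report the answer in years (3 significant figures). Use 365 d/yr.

K = 9.10e-5 m/s × 86400 s/d = 7.862 m/d
Darcy flux q = K·i = 7.862 × 0.0092 = 0.07233 m/d
Average linear velocity = 0.07233 / 0.16 = 0.4521 m/d
t = L / v = 3810 / 0.4521 = 8428 d
   = 8428 / 365 = 23.1 yr

23.1 years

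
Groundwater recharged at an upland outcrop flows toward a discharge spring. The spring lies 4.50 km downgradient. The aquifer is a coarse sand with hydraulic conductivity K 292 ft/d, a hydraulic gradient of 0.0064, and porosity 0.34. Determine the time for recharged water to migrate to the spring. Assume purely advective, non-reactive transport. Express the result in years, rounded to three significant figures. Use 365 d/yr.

7.36 years

K = 292 ft/d × 0.3048 = 89.00 m/d
Specific discharge q = 89.00 × 0.0064 = 0.5696 m/d
Average linear velocity = 0.5696 / 0.34 = 1.675 m/d
L = 4.50 km = 4500 m
t = L / v = 4500 / 1.675 = 2686 d
   = 2686 / 365 = 7.36 yr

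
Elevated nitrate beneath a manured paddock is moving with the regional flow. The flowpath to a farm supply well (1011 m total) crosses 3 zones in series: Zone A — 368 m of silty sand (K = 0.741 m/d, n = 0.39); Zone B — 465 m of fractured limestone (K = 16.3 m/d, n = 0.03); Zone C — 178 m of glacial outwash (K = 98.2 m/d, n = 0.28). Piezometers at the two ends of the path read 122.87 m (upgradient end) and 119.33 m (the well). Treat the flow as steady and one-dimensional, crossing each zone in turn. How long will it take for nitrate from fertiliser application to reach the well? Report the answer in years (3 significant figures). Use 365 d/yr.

84.5 years

Total head drop ΔH = 122.87 − 119.33 = 3.54 m
Continuity: the same q passes through each zone, so ΔH = q·Σ(L_j/K_j) — the zones act as resistances in series.
Σ(L/K) = 368/0.741 + 465/16.3 + 178/98.2 = 496.6 + 28.53 + 1.813 = 527.0 d
q = ΔH / Σ(L/K) = 3.54 / 527.0 = 0.006718 m/d (same in every zone)
Zone A: v = q/n = 0.006718/0.39 = 0.01722 m/d → t_A = 368/0.01722 = 21360 d
Zone B: v = q/n = 0.006718/0.03 = 0.2239 m/d → t_B = 465/0.2239 = 2077 d
Zone C: v = q/n = 0.006718/0.28 = 0.02399 m/d → t_C = 178/0.02399 = 7419 d
Total t = 21360 + 2077 + 7419 = 30860 d
   = 30860 / 365 = 84.5 yr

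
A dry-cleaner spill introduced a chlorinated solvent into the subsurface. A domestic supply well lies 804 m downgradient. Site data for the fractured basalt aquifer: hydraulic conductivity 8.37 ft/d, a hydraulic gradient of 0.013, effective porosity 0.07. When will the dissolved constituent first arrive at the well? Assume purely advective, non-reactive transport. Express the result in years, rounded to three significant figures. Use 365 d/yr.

K = 8.37 ft/d × 0.3048 = 2.551 m/d
q = Ki = 2.551 × 0.013 = 0.03317 m/d
v = Ki/n = 2.551·0.013/0.07 = 0.4738 m/d
t = L / v = 804 / 0.4738 = 1697 d
   = 1697 / 365 = 4.65 yr

4.65 years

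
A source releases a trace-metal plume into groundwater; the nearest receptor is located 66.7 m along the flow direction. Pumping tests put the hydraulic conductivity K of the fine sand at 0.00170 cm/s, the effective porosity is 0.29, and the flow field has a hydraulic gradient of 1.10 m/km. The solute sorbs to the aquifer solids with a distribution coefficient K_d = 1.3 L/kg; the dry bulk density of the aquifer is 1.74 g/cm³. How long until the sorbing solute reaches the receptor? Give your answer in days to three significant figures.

105000 days

K = 0.00170 cm/s × 864 = 1.469 m/d
q = Ki = 1.469 × 0.0011 = 0.001616 m/d
v = Ki/n = 1.469·0.0011/0.29 = 0.005571 m/d
Retardation R = 1 + ρ_b·K_d/n = 1 + 1.74×1.3/0.29 = 8.800
Contaminant velocity v_c = v/R = 0.005571/8.800 = 6.331e-4 m/d
t = L/v_c = 66.7/6.331e-4 = 105400 d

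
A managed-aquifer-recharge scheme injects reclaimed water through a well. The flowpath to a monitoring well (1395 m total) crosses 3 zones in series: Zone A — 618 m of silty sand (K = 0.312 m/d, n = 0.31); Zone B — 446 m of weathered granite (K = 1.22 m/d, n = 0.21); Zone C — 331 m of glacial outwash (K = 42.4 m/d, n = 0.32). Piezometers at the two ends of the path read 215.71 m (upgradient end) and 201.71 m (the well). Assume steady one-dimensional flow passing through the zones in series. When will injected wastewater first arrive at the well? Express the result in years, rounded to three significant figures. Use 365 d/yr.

180 years

Total head drop ΔH = 215.71 − 201.71 = 14.00 m
Continuity: the same q passes through each zone, so ΔH = q·Σ(L_j/K_j) — the zones act as resistances in series.
Σ(L/K) = 618/0.312 + 446/1.22 + 331/42.4 = 1981 + 365.6 + 7.807 = 2354 d
q = ΔH / Σ(L/K) = 14.00 / 2354 = 0.005947 m/d (same in every zone)
Zone A: v = q/n = 0.005947/0.31 = 0.01918 m/d → t_A = 618/0.01918 = 32210 d
Zone B: v = q/n = 0.005947/0.21 = 0.02832 m/d → t_B = 446/0.02832 = 15750 d
Zone C: v = q/n = 0.005947/0.32 = 0.01858 m/d → t_C = 331/0.01858 = 17810 d
Total t = 32210 + 15750 + 17810 = 65770 d
   = 65770 / 365 = 180 yr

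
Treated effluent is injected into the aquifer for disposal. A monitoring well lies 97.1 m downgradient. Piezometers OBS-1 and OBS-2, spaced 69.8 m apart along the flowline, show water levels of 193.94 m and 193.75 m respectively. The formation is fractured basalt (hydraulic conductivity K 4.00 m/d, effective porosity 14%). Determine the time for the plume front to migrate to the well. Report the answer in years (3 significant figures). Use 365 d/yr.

3.42 years

Hydraulic gradient i = (193.94 − 193.75) / 69.8 = 0.19 / 69.8 = 0.002722
Specific discharge q = 4.00 × 0.002722 = 0.01089 m/d
v = Ki/n = 4.00·0.002722/0.14 = 0.07777 m/d
t = L / v = 97.1 / 0.07777 = 1249 d
   = 1249 / 365 = 3.42 yr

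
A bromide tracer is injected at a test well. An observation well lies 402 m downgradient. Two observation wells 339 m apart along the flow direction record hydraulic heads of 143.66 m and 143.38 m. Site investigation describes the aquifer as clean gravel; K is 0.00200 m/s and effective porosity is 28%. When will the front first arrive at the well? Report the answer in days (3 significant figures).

789 days

Hydraulic gradient i = (143.66 − 143.38) / 339 = 0.28 / 339 = 8.260e-4
K = 0.00200 m/s × 86400 s/d = 172.8 m/d
q = Ki = 172.8 × 8.260e-4 = 0.1427 m/d
v = Ki/n = 172.8·8.260e-4/0.28 = 0.5097 m/d
t = L / v = 402 / 0.5097 = 788.6 d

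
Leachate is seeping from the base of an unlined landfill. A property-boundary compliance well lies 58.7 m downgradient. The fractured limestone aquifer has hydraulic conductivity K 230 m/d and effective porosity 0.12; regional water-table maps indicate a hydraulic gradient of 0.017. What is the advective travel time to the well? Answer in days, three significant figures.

1.80 days

Darcy flux q = K·i = 230 × 0.017 = 3.910 m/d
Average linear velocity = 3.910 / 0.12 = 32.58 m/d
t = L / v = 58.7 / 32.58 = 1.802 d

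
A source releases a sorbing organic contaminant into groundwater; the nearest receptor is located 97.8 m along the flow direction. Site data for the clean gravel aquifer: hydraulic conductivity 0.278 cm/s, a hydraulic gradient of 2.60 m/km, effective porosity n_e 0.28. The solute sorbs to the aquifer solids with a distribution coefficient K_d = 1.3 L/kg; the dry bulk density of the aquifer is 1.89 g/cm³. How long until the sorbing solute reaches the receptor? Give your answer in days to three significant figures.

429 days

K = 0.278 cm/s × 864 = 240.2 m/d
Specific discharge q = 240.2 × 0.0026 = 0.6245 m/d
v = Ki/n = 240.2·0.0026/0.28 = 2.230 m/d
Retardation R = 1 + ρ_b·K_d/n = 1 + 1.89×1.3/0.28 = 9.775
Contaminant velocity v_c = v/R = 2.230/9.775 = 0.2282 m/d
t = L/v_c = 97.8/0.2282 = 428.6 d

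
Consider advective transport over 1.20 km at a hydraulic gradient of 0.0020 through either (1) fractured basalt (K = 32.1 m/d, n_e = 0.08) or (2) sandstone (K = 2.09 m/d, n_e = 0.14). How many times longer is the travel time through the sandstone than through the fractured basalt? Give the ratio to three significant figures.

Unit 1 (fractured basalt): v = 32.1×0.0020/0.08 = 0.8025 m/d, t = 1200/0.8025 = 1495 d
Unit 2 (sandstone): v = 2.09×0.0020/0.14 = 0.02986 m/d, t = 1200/0.02986 = 40190 d
t(sandstone) / t(fractured basalt) = 40190/1495 = 26.9

26.9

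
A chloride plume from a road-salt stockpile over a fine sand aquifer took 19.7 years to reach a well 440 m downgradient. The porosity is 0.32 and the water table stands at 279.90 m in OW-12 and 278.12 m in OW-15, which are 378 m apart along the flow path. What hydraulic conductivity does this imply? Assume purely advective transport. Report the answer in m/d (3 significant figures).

4.16 m/d

Hydraulic gradient i = (279.90 − 278.12) / 378 = 1.78 / 378 = 0.004709
t = 19.7 years = 7191 d
v = L / t = 440 / 7191 = 0.06119 m/d
K = v · n / i = 0.06119 × 0.32 / 0.004709 = 4.16 m/d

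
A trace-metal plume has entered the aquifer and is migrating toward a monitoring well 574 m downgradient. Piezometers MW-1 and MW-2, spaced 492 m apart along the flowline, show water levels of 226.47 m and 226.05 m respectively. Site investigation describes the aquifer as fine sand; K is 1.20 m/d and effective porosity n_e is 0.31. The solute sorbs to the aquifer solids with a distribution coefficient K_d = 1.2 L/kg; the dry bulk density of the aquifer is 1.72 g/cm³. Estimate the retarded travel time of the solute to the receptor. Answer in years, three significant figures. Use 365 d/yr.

3640 years

Hydraulic gradient i = (226.47 − 226.05) / 492 = 0.42 / 492 = 8.537e-4
Specific discharge q = 1.20 × 8.537e-4 = 0.001024 m/d
Seepage velocity v = q / n = 0.001024 / 0.31 = 0.003304 m/d
Retardation R = 1 + ρ_b·K_d/n = 1 + 1.72×1.2/0.31 = 7.658
Contaminant velocity v_c = v/R = 0.003304/7.658 = 4.315e-4 m/d
t = L/v_c = 574/4.315e-4 = 1.330e6 d
   = 1.330e6/365 = 3640 yr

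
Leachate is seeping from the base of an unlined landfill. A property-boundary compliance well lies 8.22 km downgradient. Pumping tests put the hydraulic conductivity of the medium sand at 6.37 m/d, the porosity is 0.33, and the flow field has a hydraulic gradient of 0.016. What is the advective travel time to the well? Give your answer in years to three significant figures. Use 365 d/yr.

72.9 years

Darcy flux q = K·i = 6.37 × 0.016 = 0.1019 m/d
Seepage velocity v = q / n = 0.1019 / 0.33 = 0.3088 m/d
L = 8.22 km = 8220 m
t = L / v = 8220 / 0.3088 = 26610 d
   = 26610 / 365 = 72.9 yr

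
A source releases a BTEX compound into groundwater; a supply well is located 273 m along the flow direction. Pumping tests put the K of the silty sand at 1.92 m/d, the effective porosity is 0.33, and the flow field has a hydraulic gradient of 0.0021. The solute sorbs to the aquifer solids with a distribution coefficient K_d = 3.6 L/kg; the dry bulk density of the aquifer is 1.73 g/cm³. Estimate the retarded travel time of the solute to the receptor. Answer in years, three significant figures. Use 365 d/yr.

1220 years

q = Ki = 1.92 × 0.0021 = 0.004032 m/d
Seepage velocity v = q / n = 0.004032 / 0.33 = 0.01222 m/d
Retardation R = 1 + ρ_b·K_d/n = 1 + 1.73×3.6/0.33 = 19.87
Contaminant velocity v_c = v/R = 0.01222/19.87 = 6.148e-4 m/d
t = L/v_c = 273/6.148e-4 = 444000 d
   = 444000/365 = 1220 yr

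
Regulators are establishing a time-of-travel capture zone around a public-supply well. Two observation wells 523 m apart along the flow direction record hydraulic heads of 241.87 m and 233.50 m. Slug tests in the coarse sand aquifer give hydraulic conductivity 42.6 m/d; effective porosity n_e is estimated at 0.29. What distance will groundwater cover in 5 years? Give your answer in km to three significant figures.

4.29 km

Hydraulic gradient i = (241.87 − 233.50) / 523 = 8.37 / 523 = 0.01600
q = Ki = 42.6 × 0.01600 = 0.6818 m/d
v = Ki/n = 42.6·0.01600/0.29 = 2.351 m/d
T = 5 yr × 365 = 1825 d
L = v × T = 2.351 × 1825 = 4290 m
   = 4.29 km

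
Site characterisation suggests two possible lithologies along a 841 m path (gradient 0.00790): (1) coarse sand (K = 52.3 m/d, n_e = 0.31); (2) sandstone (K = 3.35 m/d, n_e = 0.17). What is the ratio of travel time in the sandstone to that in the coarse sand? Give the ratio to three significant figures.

8.56

Unit 1 (coarse sand): v = 52.3×0.0079/0.31 = 1.333 m/d, t = 841/1.333 = 631.0 d
Unit 2 (sandstone): v = 3.35×0.0079/0.17 = 0.1557 m/d, t = 841/0.1557 = 5402 d
t(sandstone) / t(coarse sand) = 5402/631.0 = 8.56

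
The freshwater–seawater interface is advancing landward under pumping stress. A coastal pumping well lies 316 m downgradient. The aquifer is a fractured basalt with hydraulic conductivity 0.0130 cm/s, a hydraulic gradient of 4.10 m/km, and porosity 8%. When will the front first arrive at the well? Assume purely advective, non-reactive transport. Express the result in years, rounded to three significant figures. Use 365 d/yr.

K = 0.0130 cm/s × 864 = 11.23 m/d
q = Ki = 11.23 × 0.0041 = 0.04605 m/d
v_s = q/n_e = 0.04605/0.08 = 0.5756 m/d
t = L / v = 316 / 0.5756 = 549.0 d
   = 549.0 / 365 = 1.50 yr

1.50 years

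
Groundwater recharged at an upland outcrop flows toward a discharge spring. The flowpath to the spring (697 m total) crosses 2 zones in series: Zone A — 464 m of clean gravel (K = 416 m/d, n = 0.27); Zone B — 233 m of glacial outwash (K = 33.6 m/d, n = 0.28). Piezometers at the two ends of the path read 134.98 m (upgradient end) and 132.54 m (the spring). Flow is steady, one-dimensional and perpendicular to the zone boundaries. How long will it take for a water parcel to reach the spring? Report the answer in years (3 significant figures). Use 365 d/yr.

Total head drop ΔH = 134.98 − 132.54 = 2.44 m
Steady 1-D flow in series ⇒ the Darcy flux q is identical in every zone and the zone head losses add (resistances L/K in series).
Σ(L/K) = 464/416 + 233/33.6 = 1.115 + 6.935 = 8.050 d
q = ΔH / Σ(L/K) = 2.44 / 8.050 = 0.3031 m/d (same in every zone)
Zone A: v = q/n = 0.3031/0.27 = 1.123 m/d → t_A = 464/1.123 = 413.3 d
Zone B: v = q/n = 0.3031/0.28 = 1.083 m/d → t_B = 233/1.083 = 215.2 d
Total t = 413.3 + 215.2 = 628.6 d
   = 628.6 / 365 = 1.72 yr

1.72 years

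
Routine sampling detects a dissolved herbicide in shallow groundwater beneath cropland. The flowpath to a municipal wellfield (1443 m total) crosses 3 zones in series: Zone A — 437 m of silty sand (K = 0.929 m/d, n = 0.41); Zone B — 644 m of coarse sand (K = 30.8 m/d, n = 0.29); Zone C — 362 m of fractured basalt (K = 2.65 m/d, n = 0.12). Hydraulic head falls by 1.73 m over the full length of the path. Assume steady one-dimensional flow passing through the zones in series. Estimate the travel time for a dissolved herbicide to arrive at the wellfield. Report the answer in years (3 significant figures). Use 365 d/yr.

407 years

Continuity: the same q passes through each zone, so ΔH = q·Σ(L_j/K_j) — the zones act as resistances in series.
Σ(L/K) = 437/0.929 + 644/30.8 + 362/2.65 = 470.4 + 20.91 + 136.6 = 627.9 d
q = ΔH / Σ(L/K) = 1.73 / 627.9 = 0.002755 m/d (same in every zone)
Zone A: v = q/n = 0.002755/0.41 = 0.006720 m/d → t_A = 437/0.006720 = 65030 d
Zone B: v = q/n = 0.002755/0.29 = 0.009501 m/d → t_B = 644/0.009501 = 67790 d
Zone C: v = q/n = 0.002755/0.12 = 0.02296 m/d → t_C = 362/0.02296 = 15770 d
Total t = 65030 + 67790 + 15770 = 148600 d
   = 148600 / 365 = 407 yr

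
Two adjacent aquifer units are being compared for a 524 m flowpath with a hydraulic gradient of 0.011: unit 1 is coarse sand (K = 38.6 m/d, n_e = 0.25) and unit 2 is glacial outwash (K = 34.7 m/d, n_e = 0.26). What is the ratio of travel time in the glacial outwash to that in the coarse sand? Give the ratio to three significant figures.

1.16

Unit 1 (coarse sand): v = 38.6×0.011/0.25 = 1.698 m/d, t = 524/1.698 = 308.5 d
Unit 2 (glacial outwash): v = 34.7×0.011/0.26 = 1.468 m/d, t = 524/1.468 = 356.9 d
t(glacial outwash) / t(coarse sand) = 356.9/308.5 = 1.16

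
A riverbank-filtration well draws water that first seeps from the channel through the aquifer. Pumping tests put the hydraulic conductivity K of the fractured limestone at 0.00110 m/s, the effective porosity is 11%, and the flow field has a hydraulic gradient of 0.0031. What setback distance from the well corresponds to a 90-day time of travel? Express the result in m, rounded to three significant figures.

241 m

K = 0.00110 m/s × 86400 s/d = 95.04 m/d
Darcy flux q = K·i = 95.04 × 0.0031 = 0.2946 m/d
v_s = q/n_e = 0.2946/0.11 = 2.678 m/d
L = v × T = 2.678 × 90 = 241.1 m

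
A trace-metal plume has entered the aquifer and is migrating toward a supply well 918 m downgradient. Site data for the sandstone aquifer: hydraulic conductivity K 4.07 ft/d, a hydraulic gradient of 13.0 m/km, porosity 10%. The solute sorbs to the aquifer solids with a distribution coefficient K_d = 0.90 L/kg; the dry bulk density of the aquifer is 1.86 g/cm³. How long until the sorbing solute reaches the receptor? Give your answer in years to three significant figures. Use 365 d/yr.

277 years

K = 4.07 ft/d × 0.3048 = 1.241 m/d
q = Ki = 1.241 × 0.013 = 0.01613 m/d
v = Ki/n = 1.241·0.013/0.10 = 0.1613 m/d
Retardation R = 1 + ρ_b·K_d/n = 1 + 1.86×0.90/0.10 = 17.74
Contaminant velocity v_c = v/R = 0.1613/17.74 = 0.009091 m/d
t = L/v_c = 918/0.009091 = 101000 d
   = 101000/365 = 277 yr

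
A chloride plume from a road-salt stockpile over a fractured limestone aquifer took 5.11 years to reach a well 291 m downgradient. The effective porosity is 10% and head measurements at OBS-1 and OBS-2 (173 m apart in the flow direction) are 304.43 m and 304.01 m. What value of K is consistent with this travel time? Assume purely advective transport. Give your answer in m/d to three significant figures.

6.43 m/d

Hydraulic gradient i = (304.43 − 304.01) / 173 = 0.42 / 173 = 0.002428
t = 5.11 years = 1865 d
v = L / t = 291 / 1865 = 0.1560 m/d
K = v · n / i = 0.1560 × 0.10 / 0.002428 = 6.43 m/d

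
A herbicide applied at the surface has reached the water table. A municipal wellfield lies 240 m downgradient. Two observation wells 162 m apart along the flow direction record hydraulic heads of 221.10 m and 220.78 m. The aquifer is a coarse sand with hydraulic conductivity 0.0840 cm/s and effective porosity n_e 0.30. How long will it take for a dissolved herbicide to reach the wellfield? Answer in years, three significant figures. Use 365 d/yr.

Hydraulic gradient i = (221.10 − 220.78) / 162 = 0.32 / 162 = 0.001975
K = 0.0840 cm/s × 864 = 72.58 m/d
Specific discharge q = 72.58 × 0.001975 = 0.1434 m/d
v = Ki/n = 72.58·0.001975/0.30 = 0.4779 m/d
t = L / v = 240 / 0.4779 = 502.2 d
   = 502.2 / 365 = 1.38 yr

1.38 years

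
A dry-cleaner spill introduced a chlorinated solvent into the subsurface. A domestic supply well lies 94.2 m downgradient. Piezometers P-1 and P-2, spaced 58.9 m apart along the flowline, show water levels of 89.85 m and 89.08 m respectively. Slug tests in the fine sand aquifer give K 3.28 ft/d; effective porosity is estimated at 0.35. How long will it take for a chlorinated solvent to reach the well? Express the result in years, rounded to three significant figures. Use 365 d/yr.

Hydraulic gradient i = (89.85 − 89.08) / 58.9 = 0.77 / 58.9 = 0.01307
K = 3.28 ft/d × 0.3048 = 0.9997 m/d
Darcy flux q = K·i = 0.9997 × 0.01307 = 0.01307 m/d
Average linear velocity = 0.01307 / 0.35 = 0.03734 m/d
t = L / v = 94.2 / 0.03734 = 2523 d
   = 2523 / 365 = 6.91 yr

6.91 years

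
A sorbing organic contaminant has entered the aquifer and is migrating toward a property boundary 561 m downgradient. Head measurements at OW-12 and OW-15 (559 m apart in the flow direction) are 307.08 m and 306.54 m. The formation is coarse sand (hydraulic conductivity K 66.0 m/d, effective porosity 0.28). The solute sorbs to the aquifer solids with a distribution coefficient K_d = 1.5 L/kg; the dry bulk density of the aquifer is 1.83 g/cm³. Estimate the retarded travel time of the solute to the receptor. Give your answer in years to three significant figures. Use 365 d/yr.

Hydraulic gradient i = (307.08 − 306.54) / 559 = 0.54 / 559 = 9.660e-4
Specific discharge q = 66.0 × 9.660e-4 = 0.06376 m/d
Average linear velocity = 0.06376 / 0.28 = 0.2277 m/d
Retardation R = 1 + ρ_b·K_d/n = 1 + 1.83×1.5/0.28 = 10.80
Contaminant velocity v_c = v/R = 0.2277/10.80 = 0.02108 m/d
t = L/v_c = 561/0.02108 = 26620 d
   = 26620/365 = 72.9 yr

72.9 years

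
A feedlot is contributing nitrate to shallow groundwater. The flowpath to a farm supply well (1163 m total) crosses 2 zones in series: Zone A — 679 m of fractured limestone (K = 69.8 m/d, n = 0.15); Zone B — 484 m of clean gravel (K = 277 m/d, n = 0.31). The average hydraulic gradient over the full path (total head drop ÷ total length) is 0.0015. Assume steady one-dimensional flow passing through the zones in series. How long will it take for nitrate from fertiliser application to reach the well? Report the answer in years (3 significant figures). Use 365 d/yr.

4.54 years

Continuity: the same q passes through each zone, so ΔH = q·Σ(L_j/K_j) — the zones act as resistances in series.
Σ(L/K) = 679/69.8 + 484/277 = 9.728 + 1.747 = 11.48 d
K_eq = L_total / Σ(L/K) = 1163 / 11.48 = 101.4 m/d
q = K_eq · i = 101.4 × 0.0015 = 0.1520 m/d (same in every zone)
Zone A: v = q/n = 0.1520/0.15 = 1.014 m/d → t_A = 679/1.014 = 670.0 d
Zone B: v = q/n = 0.1520/0.31 = 0.4904 m/d → t_B = 484/0.4904 = 986.9 d
Total t = 670.0 + 986.9 = 1657 d
   = 1657 / 365 = 4.54 yr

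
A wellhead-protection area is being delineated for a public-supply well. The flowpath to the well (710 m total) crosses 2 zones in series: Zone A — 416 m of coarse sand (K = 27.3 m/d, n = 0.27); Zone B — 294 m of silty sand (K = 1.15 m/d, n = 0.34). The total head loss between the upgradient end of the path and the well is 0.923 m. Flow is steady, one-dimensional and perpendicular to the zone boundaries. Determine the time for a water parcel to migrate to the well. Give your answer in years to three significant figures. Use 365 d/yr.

Continuity: the same q passes through each zone, so ΔH = q·Σ(L_j/K_j) — the zones act as resistances in series.
Σ(L/K) = 416/27.3 + 294/1.15 = 15.24 + 255.7 = 270.9 d
q = ΔH / Σ(L/K) = 0.923 / 270.9 = 0.003407 m/d (same in every zone)
Zone A: v = q/n = 0.003407/0.27 = 0.01262 m/d → t_A = 416/0.01262 = 32960 d
Zone B: v = q/n = 0.003407/0.34 = 0.01002 m/d → t_B = 294/0.01002 = 29340 d
Total t = 32960 + 29340 = 62300 d
   = 62300 / 365 = 171 yr

171 years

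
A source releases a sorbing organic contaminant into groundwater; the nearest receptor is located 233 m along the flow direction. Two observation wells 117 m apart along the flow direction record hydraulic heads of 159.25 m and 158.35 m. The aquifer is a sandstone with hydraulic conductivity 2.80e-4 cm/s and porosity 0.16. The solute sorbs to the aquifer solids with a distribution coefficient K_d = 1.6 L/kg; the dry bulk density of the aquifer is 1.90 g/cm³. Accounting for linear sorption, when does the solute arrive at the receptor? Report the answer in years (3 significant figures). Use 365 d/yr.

Hydraulic gradient i = (159.25 − 158.35) / 117 = 0.90 / 117 = 0.007692
K = 2.80e-4 cm/s × 864 = 0.2419 m/d
Darcy flux q = K·i = 0.2419 × 0.007692 = 0.001861 m/d
v = Ki/n = 0.2419·0.007692/0.16 = 0.01163 m/d
Retardation R = 1 + ρ_b·K_d/n = 1 + 1.90×1.6/0.16 = 20.00
Contaminant velocity v_c = v/R = 0.01163/20.00 = 5.815e-4 m/d
t = L/v_c = 233/5.815e-4 = 400700 d
   = 400700/365 = 1100 yr

1100 years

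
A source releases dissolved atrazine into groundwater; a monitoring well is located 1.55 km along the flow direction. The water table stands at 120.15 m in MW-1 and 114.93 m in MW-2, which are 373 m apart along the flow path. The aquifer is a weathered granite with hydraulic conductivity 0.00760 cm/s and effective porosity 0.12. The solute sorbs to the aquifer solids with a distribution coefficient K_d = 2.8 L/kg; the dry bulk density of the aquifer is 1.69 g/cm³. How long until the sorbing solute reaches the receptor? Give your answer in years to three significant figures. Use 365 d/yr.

Hydraulic gradient i = (120.15 − 114.93) / 373 = 5.22 / 373 = 0.01399
K = 0.00760 cm/s × 864 = 6.566 m/d
Darcy flux q = K·i = 6.566 × 0.01399 = 0.09189 m/d
v_s = q/n_e = 0.09189/0.12 = 0.7658 m/d
Retardation R = 1 + ρ_b·K_d/n = 1 + 1.69×2.8/0.12 = 40.43
Contaminant velocity v_c = v/R = 0.7658/40.43 = 0.01894 m/d
L = 1.55 km = 1550 m
t = L/v_c = 1550/0.01894 = 81840 d
   = 81840/365 = 224 yr

224 years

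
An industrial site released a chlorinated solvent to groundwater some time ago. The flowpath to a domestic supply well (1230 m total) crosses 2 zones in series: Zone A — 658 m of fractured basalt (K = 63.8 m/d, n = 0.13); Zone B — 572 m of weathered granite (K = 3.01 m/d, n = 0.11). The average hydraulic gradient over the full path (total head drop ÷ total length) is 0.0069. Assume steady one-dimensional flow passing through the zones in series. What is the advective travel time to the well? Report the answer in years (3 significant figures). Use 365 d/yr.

9.60 years

Steady 1-D flow in series ⇒ the Darcy flux q is identical in every zone and the zone head losses add (resistances L/K in series).
Σ(L/K) = 658/63.8 + 572/3.01 = 10.31 + 190.0 = 200.3 d
K_eq = L_total / Σ(L/K) = 1230 / 200.3 = 6.139 m/d
q = K_eq · i = 6.139 × 0.0069 = 0.04236 m/d (same in every zone)
Zone A: v = q/n = 0.04236/0.13 = 0.3259 m/d → t_A = 658/0.3259 = 2019 d
Zone B: v = q/n = 0.04236/0.11 = 0.3851 m/d → t_B = 572/0.3851 = 1485 d
Total t = 2019 + 1485 = 3505 d
   = 3505 / 365 = 9.60 yr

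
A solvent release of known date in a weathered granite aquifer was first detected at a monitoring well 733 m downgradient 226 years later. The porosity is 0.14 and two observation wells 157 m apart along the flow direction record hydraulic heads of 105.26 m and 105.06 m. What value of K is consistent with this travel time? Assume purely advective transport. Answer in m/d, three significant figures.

0.977 m/d

Hydraulic gradient i = (105.26 − 105.06) / 157 = 0.20 / 157 = 0.001274
t = 226 years = 82490 d
v = L / t = 733 / 82490 = 0.008886 m/d
K = v · n / i = 0.008886 × 0.14 / 0.001274 = 0.977 m/d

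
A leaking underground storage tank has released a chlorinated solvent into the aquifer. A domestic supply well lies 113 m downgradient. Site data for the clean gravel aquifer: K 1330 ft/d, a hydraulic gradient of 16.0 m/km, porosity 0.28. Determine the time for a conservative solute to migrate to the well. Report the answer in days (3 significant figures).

K = 1330 ft/d × 0.3048 = 405.4 m/d
q = Ki = 405.4 × 0.016 = 6.486 m/d
v_s = q/n_e = 6.486/0.28 = 23.16 m/d
t = L / v = 113 / 23.16 = 4.878 d

4.88 days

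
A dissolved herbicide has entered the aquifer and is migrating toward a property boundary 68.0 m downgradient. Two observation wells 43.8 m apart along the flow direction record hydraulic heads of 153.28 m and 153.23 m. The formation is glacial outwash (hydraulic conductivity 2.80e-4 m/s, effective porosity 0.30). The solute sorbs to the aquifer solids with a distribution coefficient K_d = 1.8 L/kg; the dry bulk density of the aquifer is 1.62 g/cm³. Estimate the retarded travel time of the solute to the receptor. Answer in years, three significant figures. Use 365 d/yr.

21.7 years

Hydraulic gradient i = (153.28 − 153.23) / 43.8 = 0.05 / 43.8 = 0.001142
K = 2.80e-4 m/s × 86400 s/d = 24.19 m/d
q = Ki = 24.19 × 0.001142 = 0.02762 m/d
Average linear velocity = 0.02762 / 0.30 = 0.09205 m/d
Retardation R = 1 + ρ_b·K_d/n = 1 + 1.62×1.8/0.30 = 10.72
Contaminant velocity v_c = v/R = 0.09205/10.72 = 0.008587 m/d
t = L/v_c = 68.0/0.008587 = 7919 d
   = 7919/365 = 21.7 yr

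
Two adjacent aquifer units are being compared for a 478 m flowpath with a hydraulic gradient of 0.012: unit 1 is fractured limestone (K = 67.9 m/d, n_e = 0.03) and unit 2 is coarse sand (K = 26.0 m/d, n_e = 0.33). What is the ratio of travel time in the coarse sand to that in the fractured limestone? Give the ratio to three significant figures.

28.7

Unit 1 (fractured limestone): v = 67.9×0.012/0.03 = 27.16 m/d, t = 478/27.16 = 17.60 d
Unit 2 (coarse sand): v = 26.0×0.012/0.33 = 0.9455 m/d, t = 478/0.9455 = 505.6 d
t(coarse sand) / t(fractured limestone) = 505.6/17.60 = 28.7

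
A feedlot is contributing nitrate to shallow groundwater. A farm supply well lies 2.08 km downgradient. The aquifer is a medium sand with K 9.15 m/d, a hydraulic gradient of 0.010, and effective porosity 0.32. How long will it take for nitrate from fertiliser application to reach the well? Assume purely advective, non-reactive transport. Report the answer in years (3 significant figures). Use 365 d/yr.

19.9 years

Darcy flux q = K·i = 9.15 × 0.010 = 0.09150 m/d
v_s = q/n_e = 0.09150/0.32 = 0.2859 m/d
L = 2.08 km = 2080 m
t = L / v = 2080 / 0.2859 = 7274 d
   = 7274 / 365 = 19.9 yr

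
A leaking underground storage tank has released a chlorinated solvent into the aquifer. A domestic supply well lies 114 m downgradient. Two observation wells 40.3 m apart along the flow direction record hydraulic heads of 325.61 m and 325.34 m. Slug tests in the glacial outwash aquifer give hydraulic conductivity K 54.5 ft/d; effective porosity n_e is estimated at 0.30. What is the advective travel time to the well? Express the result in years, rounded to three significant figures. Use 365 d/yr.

Hydraulic gradient i = (325.61 − 325.34) / 40.3 = 0.27 / 40.3 = 0.006700
K = 54.5 ft/d × 0.3048 = 16.61 m/d
q = Ki = 16.61 × 0.006700 = 0.1113 m/d
v = Ki/n = 16.61·0.006700/0.30 = 0.3710 m/d
t = L / v = 114 / 0.3710 = 307.3 d
   = 307.3 / 365 = 0.842 yr

0.842 years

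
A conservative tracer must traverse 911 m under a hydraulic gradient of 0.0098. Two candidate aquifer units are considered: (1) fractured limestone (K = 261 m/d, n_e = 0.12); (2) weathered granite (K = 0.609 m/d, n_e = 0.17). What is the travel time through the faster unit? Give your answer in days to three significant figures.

42.7 days

Unit 1 (fractured limestone): v = 261×0.0098/0.12 = 21.32 m/d, t = 911/21.32 = 42.74 d
Unit 2 (weathered granite): v = 0.609×0.0098/0.17 = 0.03511 m/d, t = 911/0.03511 = 25950 d
Faster unit: t = 42.7 d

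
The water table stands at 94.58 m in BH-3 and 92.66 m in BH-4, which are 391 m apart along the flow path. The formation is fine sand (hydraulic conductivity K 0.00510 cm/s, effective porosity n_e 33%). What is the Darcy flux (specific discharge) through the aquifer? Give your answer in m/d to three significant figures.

0.0216 m/d

Hydraulic gradient i = (94.58 − 92.66) / 391 = 1.92 / 391 = 0.004910
K = 0.00510 cm/s × 864 = 4.406 m/d
Darcy flux q = K·i = 4.406 × 0.004910 = 0.02164 m/d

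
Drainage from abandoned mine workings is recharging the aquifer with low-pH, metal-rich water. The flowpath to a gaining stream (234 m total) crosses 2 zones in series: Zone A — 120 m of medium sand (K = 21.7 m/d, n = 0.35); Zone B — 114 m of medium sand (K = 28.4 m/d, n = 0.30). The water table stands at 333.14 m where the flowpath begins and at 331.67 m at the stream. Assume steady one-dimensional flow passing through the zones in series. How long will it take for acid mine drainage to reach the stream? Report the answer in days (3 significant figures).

495 days

Total head drop ΔH = 333.14 − 331.67 = 1.47 m
Steady 1-D flow in series ⇒ the Darcy flux q is identical in every zone and the zone head losses add (resistances L/K in series).
Σ(L/K) = 120/21.7 + 114/28.4 = 5.530 + 4.014 = 9.544 d
q = ΔH / Σ(L/K) = 1.47 / 9.544 = 0.1540 m/d (same in every zone)
Zone A: v = q/n = 0.1540/0.35 = 0.4401 m/d → t_A = 120/0.4401 = 272.7 d
Zone B: v = q/n = 0.1540/0.30 = 0.5134 m/d → t_B = 114/0.5134 = 222.0 d
Total t = 272.7 + 222.0 = 494.7 d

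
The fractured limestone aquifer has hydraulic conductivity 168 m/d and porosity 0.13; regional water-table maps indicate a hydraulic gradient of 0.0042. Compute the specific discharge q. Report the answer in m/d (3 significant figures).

0.706 m/d

Specific discharge q = 168 × 0.0042 = 0.7056 m/d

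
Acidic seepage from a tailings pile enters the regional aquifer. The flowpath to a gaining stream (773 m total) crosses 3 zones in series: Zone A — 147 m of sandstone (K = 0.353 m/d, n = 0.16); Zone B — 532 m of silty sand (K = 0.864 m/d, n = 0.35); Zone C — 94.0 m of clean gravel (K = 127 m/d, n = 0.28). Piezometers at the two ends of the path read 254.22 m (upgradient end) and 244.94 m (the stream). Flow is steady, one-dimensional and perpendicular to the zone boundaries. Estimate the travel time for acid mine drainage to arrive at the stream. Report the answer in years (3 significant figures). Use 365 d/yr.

72.0 years

Total head drop ΔH = 254.22 − 244.94 = 9.28 m
Continuity: the same q passes through each zone, so ΔH = q·Σ(L_j/K_j) — the zones act as resistances in series.
Σ(L/K) = 147/0.353 + 532/0.864 + 94.0/127 = 416.4 + 615.7 + 0.7402 = 1033 d
q = ΔH / Σ(L/K) = 9.28 / 1033 = 0.008984 m/d (same in every zone)
Zone A: v = q/n = 0.008984/0.16 = 0.05615 m/d → t_A = 147/0.05615 = 2618 d
Zone B: v = q/n = 0.008984/0.35 = 0.02567 m/d → t_B = 532/0.02567 = 20730 d
Zone C: v = q/n = 0.008984/0.28 = 0.03209 m/d → t_C = 94.0/0.03209 = 2930 d
Total t = 2618 + 20730 + 2930 = 26270 d
   = 26270 / 365 = 72.0 yr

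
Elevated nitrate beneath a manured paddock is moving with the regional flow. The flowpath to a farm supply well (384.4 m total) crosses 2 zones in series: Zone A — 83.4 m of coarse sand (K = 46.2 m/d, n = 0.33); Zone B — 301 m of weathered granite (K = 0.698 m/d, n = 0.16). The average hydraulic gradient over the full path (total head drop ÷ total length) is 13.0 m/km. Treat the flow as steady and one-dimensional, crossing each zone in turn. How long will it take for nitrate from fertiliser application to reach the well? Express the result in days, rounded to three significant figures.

6560 days

Continuity: the same q passes through each zone, so ΔH = q·Σ(L_j/K_j) — the zones act as resistances in series.
Σ(L/K) = 83.4/46.2 + 301/0.698 = 1.805 + 431.2 = 433.0 d
K_eq = L_total / Σ(L/K) = 384.4 / 433.0 = 0.8877 m/d
q = K_eq · i = 0.8877 × 0.013 = 0.01154 m/d (same in every zone)
Zone A: v = q/n = 0.01154/0.33 = 0.03497 m/d → t_A = 83.4/0.03497 = 2385 d
Zone B: v = q/n = 0.01154/0.16 = 0.07212 m/d → t_B = 301/0.07212 = 4173 d
Total t = 2385 + 4173 = 6558 d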